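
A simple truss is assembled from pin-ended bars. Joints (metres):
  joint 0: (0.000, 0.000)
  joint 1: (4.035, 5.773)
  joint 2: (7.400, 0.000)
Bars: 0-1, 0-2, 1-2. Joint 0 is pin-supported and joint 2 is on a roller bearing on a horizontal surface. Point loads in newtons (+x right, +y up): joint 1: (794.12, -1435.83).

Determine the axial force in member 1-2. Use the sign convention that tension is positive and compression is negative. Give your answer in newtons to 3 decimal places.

-1623.290

N=3 nodes, M=3 members, R=3 reactions → 2N=6, M+R=6
member 0 (0-1): L=7.0433, (cx,cy)=(0.5729,0.8196)
member 1 (0-2): L=7.4000, (cx,cy)=(1.0000,0.0000)
member 2 (1-2): L=6.6821, (cx,cy)=(0.5036,-0.8639)
solve A·x = −loads:
  F[0-1] = -40.7419 N (compression)
  F[0-2] = +817.4603 N (tension)
  F[1-2] = -1623.2896 N (compression)
  Rx@0 = -794.1200 N
  Ry@0 = +33.3937 N
  Ry@2 = +1402.4363 N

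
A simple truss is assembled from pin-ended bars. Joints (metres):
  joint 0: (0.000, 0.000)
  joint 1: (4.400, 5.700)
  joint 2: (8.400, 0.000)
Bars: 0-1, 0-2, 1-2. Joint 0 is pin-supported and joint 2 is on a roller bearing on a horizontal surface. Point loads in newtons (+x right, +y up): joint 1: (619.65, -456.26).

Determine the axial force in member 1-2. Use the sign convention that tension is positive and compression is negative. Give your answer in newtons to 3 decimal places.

N=3 nodes, M=3 members, R=3 reactions → 2N=6, M+R=6
member 0 (0-1): L=7.2007, (cx,cy)=(0.6111,0.7916)
member 1 (0-2): L=8.4000, (cx,cy)=(1.0000,0.0000)
member 2 (1-2): L=6.9635, (cx,cy)=(0.5744,-0.8186)
solve A·x = −loads:
  F[0-1] = +256.7112 N (tension)
  F[0-2] = +462.7860 N (tension)
  F[1-2] = -805.6499 N (compression)
  Rx@0 = -619.6500 N
  Ry@0 = -203.2101 N
  Ry@2 = +659.4701 N

-805.650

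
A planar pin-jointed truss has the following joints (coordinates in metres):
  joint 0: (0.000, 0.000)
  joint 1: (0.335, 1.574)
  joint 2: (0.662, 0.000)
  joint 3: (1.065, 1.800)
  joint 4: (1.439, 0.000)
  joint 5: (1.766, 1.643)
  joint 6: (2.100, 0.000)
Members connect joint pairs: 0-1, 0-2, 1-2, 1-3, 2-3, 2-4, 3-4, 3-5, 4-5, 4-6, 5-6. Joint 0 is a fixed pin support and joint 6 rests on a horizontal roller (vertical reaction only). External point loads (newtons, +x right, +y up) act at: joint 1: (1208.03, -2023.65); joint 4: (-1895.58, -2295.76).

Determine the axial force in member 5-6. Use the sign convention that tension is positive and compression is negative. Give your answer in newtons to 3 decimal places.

N=7 nodes, M=11 members, R=3 reactions → 2N=14, M+R=14
member 0 (0-1): L=1.6093, (cx,cy)=(0.2082,0.9781)
member 1 (0-2): L=0.6620, (cx,cy)=(1.0000,0.0000)
member 2 (1-2): L=1.6076, (cx,cy)=(0.2034,-0.9791)
member 3 (1-3): L=0.7642, (cx,cy)=(0.9553,0.2957)
member 4 (2-3): L=1.8446, (cx,cy)=(0.2185,0.9758)
member 5 (2-4): L=0.7770, (cx,cy)=(1.0000,0.0000)
member 6 (3-4): L=1.8384, (cx,cy)=(0.2034,-0.9791)
member 7 (3-5): L=0.7184, (cx,cy)=(0.9758,-0.2186)
member 8 (4-5): L=1.6752, (cx,cy)=(0.1952,0.9808)
member 9 (4-6): L=0.6610, (cx,cy)=(1.0000,0.0000)
member 10 (5-6): L=1.6766, (cx,cy)=(0.1992,-0.9800)
solve A·x = −loads:
  F[0-1] = -1552.0007 N (compression)
  F[0-2] = -364.4686 N (compression)
  F[1-2] = -940.1173 N (compression)
  F[1-3] = -1402.6261 N (compression)
  F[2-3] = +943.2509 N (tension)
  F[2-4] = -761.7773 N (compression)
  F[3-4] = -269.6407 N (compression)
  F[3-5] = -1105.6783 N (compression)
  F[4-5] = +2609.9677 N (tension)
  F[4-6] = +569.4893 N (tension)
  F[5-6] = -2858.7086 N (compression)
  Rx@0 = +687.5500 N
  Ry@0 = +1518.0002 N
  Ry@6 = +2801.4098 N

-2858.709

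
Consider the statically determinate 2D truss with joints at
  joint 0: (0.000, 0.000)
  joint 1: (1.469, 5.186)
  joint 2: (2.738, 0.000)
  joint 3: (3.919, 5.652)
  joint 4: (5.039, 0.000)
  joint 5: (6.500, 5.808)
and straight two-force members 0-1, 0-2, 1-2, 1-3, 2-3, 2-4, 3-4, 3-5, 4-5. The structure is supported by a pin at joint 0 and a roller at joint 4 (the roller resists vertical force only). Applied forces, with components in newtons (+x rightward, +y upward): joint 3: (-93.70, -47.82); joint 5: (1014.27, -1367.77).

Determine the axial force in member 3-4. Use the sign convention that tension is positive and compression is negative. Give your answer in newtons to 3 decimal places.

-1441.853

N=6 nodes, M=9 members, R=3 reactions → 2N=12, M+R=12
member 0 (0-1): L=5.3900, (cx,cy)=(0.2725,0.9621)
member 1 (0-2): L=2.7380, (cx,cy)=(1.0000,0.0000)
member 2 (1-2): L=5.3390, (cx,cy)=(0.2377,-0.9713)
member 3 (1-3): L=2.4939, (cx,cy)=(0.9824,0.1869)
member 4 (2-3): L=5.7741, (cx,cy)=(0.2045,0.9789)
member 5 (2-4): L=2.3010, (cx,cy)=(1.0000,0.0000)
member 6 (3-4): L=5.7619, (cx,cy)=(0.1944,-0.9809)
member 7 (3-5): L=2.5857, (cx,cy)=(0.9982,0.0603)
member 8 (4-5): L=5.9889, (cx,cy)=(0.2439,0.9698)
solve A·x = −loads:
  F[0-1] = +1506.9451 N (tension)
  F[0-2] = +509.8678 N (tension)
  F[1-2] = -1349.4472 N (compression)
  F[1-3] = +744.5587 N (tension)
  F[2-3] = +1339.0845 N (tension)
  F[2-4] = -84.7652 N (compression)
  F[3-4] = -1441.8532 N (compression)
  F[3-5] = +1381.8202 N (tension)
  F[4-5] = -1496.3452 N (compression)
  Rx@0 = -920.5700 N
  Ry@0 = -1449.8991 N
  Ry@4 = +2865.4891 N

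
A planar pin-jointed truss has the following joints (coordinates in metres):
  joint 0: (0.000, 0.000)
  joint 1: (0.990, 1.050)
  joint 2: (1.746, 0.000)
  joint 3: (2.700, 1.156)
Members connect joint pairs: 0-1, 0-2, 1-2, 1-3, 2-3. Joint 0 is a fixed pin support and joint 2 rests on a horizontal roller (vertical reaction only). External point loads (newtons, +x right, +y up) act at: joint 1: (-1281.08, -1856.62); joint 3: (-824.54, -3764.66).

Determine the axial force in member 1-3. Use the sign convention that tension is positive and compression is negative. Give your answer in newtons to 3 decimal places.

N=4 nodes, M=5 members, R=3 reactions → 2N=8, M+R=8
member 0 (0-1): L=1.4431, (cx,cy)=(0.6860,0.7276)
member 1 (0-2): L=1.7460, (cx,cy)=(1.0000,0.0000)
member 2 (1-2): L=1.2938, (cx,cy)=(0.5843,-0.8115)
member 3 (1-3): L=1.7133, (cx,cy)=(0.9981,0.0619)
member 4 (2-3): L=1.4988, (cx,cy)=(0.6365,0.7713)
solve A·x = −loads:
  F[0-1] = -86.9205 N (compression)
  F[0-2] = -2045.9914 N (compression)
  F[1-2] = -2026.1314 N (compression)
  F[1-3] = +2409.9464 N (tension)
  F[2-3] = -5074.4057 N (compression)
  Rx@0 = +2105.6200 N
  Ry@0 = +63.2425 N
  Ry@2 = +5558.0375 N

2409.946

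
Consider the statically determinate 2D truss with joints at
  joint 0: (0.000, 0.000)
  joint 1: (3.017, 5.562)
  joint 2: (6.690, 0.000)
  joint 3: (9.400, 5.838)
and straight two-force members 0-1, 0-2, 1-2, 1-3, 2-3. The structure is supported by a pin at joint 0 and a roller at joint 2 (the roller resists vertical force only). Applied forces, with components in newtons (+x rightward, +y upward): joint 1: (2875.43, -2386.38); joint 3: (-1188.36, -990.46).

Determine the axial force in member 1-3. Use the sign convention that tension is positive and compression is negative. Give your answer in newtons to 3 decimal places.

-744.207

N=4 nodes, M=5 members, R=3 reactions → 2N=8, M+R=8
member 0 (0-1): L=6.3276, (cx,cy)=(0.4768,0.8790)
member 1 (0-2): L=6.6900, (cx,cy)=(1.0000,0.0000)
member 2 (1-2): L=6.6653, (cx,cy)=(0.5511,-0.8345)
member 3 (1-3): L=6.3890, (cx,cy)=(0.9991,0.0432)
member 4 (2-3): L=6.4363, (cx,cy)=(0.4210,0.9070)
solve A·x = −loads:
  F[0-1] = +505.8121 N (tension)
  F[0-2] = +1445.8976 N (tension)
  F[1-2] = -3431.1090 N (compression)
  F[1-3] = -744.2069 N (compression)
  F[2-3] = -1056.5268 N (compression)
  Rx@0 = -1687.0700 N
  Ry@0 = -444.6142 N
  Ry@2 = +3821.4542 N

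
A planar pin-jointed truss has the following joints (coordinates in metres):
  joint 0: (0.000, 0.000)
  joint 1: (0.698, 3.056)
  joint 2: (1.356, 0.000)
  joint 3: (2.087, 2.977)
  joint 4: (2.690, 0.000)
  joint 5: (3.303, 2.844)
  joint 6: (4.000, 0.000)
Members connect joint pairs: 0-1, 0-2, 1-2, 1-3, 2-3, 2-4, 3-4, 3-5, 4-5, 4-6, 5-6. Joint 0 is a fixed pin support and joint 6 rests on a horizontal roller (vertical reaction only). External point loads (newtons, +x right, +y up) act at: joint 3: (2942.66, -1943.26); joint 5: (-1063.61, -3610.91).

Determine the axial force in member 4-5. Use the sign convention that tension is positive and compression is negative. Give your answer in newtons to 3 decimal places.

N=7 nodes, M=11 members, R=3 reactions → 2N=14, M+R=14
member 0 (0-1): L=3.1347, (cx,cy)=(0.2227,0.9749)
member 1 (0-2): L=1.3560, (cx,cy)=(1.0000,0.0000)
member 2 (1-2): L=3.1260, (cx,cy)=(0.2105,-0.9776)
member 3 (1-3): L=1.3912, (cx,cy)=(0.9984,-0.0568)
member 4 (2-3): L=3.0654, (cx,cy)=(0.2385,0.9712)
member 5 (2-4): L=1.3340, (cx,cy)=(1.0000,0.0000)
member 6 (3-4): L=3.0375, (cx,cy)=(0.1985,-0.9801)
member 7 (3-5): L=1.2233, (cx,cy)=(0.9941,-0.1087)
member 8 (4-5): L=2.9093, (cx,cy)=(0.2107,0.9776)
member 9 (4-6): L=1.3100, (cx,cy)=(1.0000,0.0000)
member 10 (5-6): L=2.9282, (cx,cy)=(0.2380,-0.9713)
solve A·x = −loads:
  F[0-1] = -127.9289 N (compression)
  F[0-2] = +1907.5358 N (tension)
  F[1-2] = +130.8349 N (tension)
  F[1-3] = -56.1158 N (compression)
  F[2-3] = -131.7031 N (compression)
  F[2-4] = +1966.4819 N (tension)
  F[3-4] = -1551.7033 N (compression)
  F[3-5] = -2738.2789 N (compression)
  F[4-5] = +1555.7453 N (tension)
  F[4-6] = +1330.6359 N (tension)
  F[5-6] = -5590.1297 N (compression)
  Rx@0 = -1879.0500 N
  Ry@0 = +124.7172 N
  Ry@6 = +5429.4528 N

1555.745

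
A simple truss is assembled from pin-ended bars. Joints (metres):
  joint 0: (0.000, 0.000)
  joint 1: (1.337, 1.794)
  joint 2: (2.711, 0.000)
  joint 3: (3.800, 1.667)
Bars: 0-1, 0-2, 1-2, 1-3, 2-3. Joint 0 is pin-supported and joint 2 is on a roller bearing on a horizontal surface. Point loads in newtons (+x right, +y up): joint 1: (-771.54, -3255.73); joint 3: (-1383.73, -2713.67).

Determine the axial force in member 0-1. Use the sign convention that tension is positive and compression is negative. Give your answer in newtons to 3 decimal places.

-2396.341

N=4 nodes, M=5 members, R=3 reactions → 2N=8, M+R=8
member 0 (0-1): L=2.2374, (cx,cy)=(0.5976,0.8018)
member 1 (0-2): L=2.7110, (cx,cy)=(1.0000,0.0000)
member 2 (1-2): L=2.2597, (cx,cy)=(0.6080,-0.7939)
member 3 (1-3): L=2.4663, (cx,cy)=(0.9987,-0.0515)
member 4 (2-3): L=1.9912, (cx,cy)=(0.5469,0.8372)
solve A·x = −loads:
  F[0-1] = -2396.3411 N (compression)
  F[0-2] = -723.2984 N (compression)
  F[1-2] = -1705.1175 N (compression)
  F[1-3] = +376.8502 N (tension)
  F[2-3] = -3218.2203 N (compression)
  Rx@0 = +2155.2700 N
  Ry@0 = +1921.4338 N
  Ry@2 = +4047.9662 N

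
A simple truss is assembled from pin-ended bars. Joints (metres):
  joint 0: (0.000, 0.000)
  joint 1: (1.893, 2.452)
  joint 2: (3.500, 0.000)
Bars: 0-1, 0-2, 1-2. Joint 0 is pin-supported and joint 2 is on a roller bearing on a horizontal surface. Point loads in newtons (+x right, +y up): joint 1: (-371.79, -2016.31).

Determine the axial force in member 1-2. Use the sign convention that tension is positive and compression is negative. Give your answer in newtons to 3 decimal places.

-992.456

N=3 nodes, M=3 members, R=3 reactions → 2N=6, M+R=6
member 0 (0-1): L=3.0977, (cx,cy)=(0.6111,0.7916)
member 1 (0-2): L=3.5000, (cx,cy)=(1.0000,0.0000)
member 2 (1-2): L=2.9317, (cx,cy)=(0.5481,-0.8364)
solve A·x = −loads:
  F[0-1] = -1498.6201 N (compression)
  F[0-2] = +544.0142 N (tension)
  F[1-2] = -992.4555 N (compression)
  Rx@0 = +371.7900 N
  Ry@0 = +1186.2398 N
  Ry@2 = +830.0702 N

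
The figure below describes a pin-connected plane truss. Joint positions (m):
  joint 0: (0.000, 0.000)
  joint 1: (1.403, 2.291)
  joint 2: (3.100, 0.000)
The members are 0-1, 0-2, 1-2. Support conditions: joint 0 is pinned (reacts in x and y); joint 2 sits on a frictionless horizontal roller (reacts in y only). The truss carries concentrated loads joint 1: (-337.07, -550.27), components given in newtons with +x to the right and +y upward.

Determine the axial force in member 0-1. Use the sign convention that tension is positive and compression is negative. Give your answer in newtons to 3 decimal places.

-645.331

N=3 nodes, M=3 members, R=3 reactions → 2N=6, M+R=6
member 0 (0-1): L=2.6865, (cx,cy)=(0.5222,0.8528)
member 1 (0-2): L=3.1000, (cx,cy)=(1.0000,0.0000)
member 2 (1-2): L=2.8511, (cx,cy)=(0.5952,-0.8036)
solve A·x = −loads:
  F[0-1] = -645.3307 N (compression)
  F[0-2] = -0.0474 N (compression)
  F[1-2] = +0.0797 N (tension)
  Rx@0 = +337.0700 N
  Ry@0 = +550.3341 N
  Ry@2 = -0.0641 N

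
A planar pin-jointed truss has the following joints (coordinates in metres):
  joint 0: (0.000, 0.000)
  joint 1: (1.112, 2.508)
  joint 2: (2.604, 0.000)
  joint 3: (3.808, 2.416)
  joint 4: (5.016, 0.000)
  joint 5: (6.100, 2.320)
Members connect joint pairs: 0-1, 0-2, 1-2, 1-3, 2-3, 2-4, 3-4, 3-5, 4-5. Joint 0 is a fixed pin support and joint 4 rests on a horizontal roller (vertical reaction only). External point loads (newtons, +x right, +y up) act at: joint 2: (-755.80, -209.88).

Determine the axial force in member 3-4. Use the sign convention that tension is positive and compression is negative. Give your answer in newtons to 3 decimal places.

-121.817

N=6 nodes, M=9 members, R=3 reactions → 2N=12, M+R=12
member 0 (0-1): L=2.7435, (cx,cy)=(0.4053,0.9142)
member 1 (0-2): L=2.6040, (cx,cy)=(1.0000,0.0000)
member 2 (1-2): L=2.9182, (cx,cy)=(0.5113,-0.8594)
member 3 (1-3): L=2.6976, (cx,cy)=(0.9994,-0.0341)
member 4 (2-3): L=2.6994, (cx,cy)=(0.4460,0.8950)
member 5 (2-4): L=2.4120, (cx,cy)=(1.0000,0.0000)
member 6 (3-4): L=2.7012, (cx,cy)=(0.4472,-0.8944)
member 7 (3-5): L=2.2940, (cx,cy)=(0.9991,-0.0418)
member 8 (4-5): L=2.5608, (cx,cy)=(0.4233,0.9060)
solve A·x = −loads:
  F[0-1] = -110.3984 N (compression)
  F[0-2] = -711.0526 N (compression)
  F[1-2] = +121.6783 N (tension)
  F[1-3] = -107.0198 N (compression)
  F[2-3] = +117.6589 N (tension)
  F[2-4] = +54.4784 N (tension)
  F[3-4] = -121.8175 N (compression)
  F[3-5] = -0.0000 N (compression)
  F[4-5] = +0.0000 N (tension)
  Rx@0 = +755.8000 N
  Ry@0 = +100.9232 N
  Ry@4 = +108.9568 N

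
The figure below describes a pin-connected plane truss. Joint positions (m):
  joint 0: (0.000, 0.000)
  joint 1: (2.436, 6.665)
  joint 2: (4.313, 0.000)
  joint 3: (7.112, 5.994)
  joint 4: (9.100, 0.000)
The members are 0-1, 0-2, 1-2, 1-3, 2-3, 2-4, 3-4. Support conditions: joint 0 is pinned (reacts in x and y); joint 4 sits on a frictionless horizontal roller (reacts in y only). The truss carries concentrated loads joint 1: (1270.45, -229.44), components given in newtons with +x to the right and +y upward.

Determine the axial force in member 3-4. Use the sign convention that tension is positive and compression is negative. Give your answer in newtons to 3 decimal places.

-1045.053

N=5 nodes, M=7 members, R=3 reactions → 2N=10, M+R=10
member 0 (0-1): L=7.0962, (cx,cy)=(0.3433,0.9392)
member 1 (0-2): L=4.3130, (cx,cy)=(1.0000,0.0000)
member 2 (1-2): L=6.9243, (cx,cy)=(0.2711,-0.9626)
member 3 (1-3): L=4.7239, (cx,cy)=(0.9899,-0.1420)
member 4 (2-3): L=6.6153, (cx,cy)=(0.4231,0.9061)
member 5 (2-4): L=4.7870, (cx,cy)=(1.0000,0.0000)
member 6 (3-4): L=6.3151, (cx,cy)=(0.3148,-0.9492)
solve A·x = −loads:
  F[0-1] = +811.8109 N (tension)
  F[0-2] = +991.7704 N (tension)
  F[1-2] = -919.8217 N (compression)
  F[1-3] = -750.0339 N (compression)
  F[2-3] = +977.1574 N (tension)
  F[2-4] = +328.9849 N (tension)
  F[3-4] = -1045.0526 N (compression)
  Rx@0 = -1270.4500 N
  Ry@0 = -762.4792 N
  Ry@4 = +991.9192 N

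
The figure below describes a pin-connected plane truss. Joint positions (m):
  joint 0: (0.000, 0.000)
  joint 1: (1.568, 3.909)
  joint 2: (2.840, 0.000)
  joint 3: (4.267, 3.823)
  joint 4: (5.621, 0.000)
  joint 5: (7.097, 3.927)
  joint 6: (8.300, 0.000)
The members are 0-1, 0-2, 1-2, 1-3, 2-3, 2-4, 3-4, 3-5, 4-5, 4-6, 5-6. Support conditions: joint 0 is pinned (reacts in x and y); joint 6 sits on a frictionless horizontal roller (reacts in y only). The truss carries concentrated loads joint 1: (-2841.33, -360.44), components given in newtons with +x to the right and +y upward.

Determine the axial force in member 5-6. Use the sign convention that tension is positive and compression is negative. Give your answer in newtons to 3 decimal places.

N=7 nodes, M=11 members, R=3 reactions → 2N=14, M+R=14
member 0 (0-1): L=4.2118, (cx,cy)=(0.3723,0.9281)
member 1 (0-2): L=2.8400, (cx,cy)=(1.0000,0.0000)
member 2 (1-2): L=4.1107, (cx,cy)=(0.3094,-0.9509)
member 3 (1-3): L=2.7004, (cx,cy)=(0.9995,-0.0318)
member 4 (2-3): L=4.0806, (cx,cy)=(0.3497,0.9369)
member 5 (2-4): L=2.7810, (cx,cy)=(1.0000,0.0000)
member 6 (3-4): L=4.0557, (cx,cy)=(0.3339,-0.9426)
member 7 (3-5): L=2.8319, (cx,cy)=(0.9993,0.0367)
member 8 (4-5): L=4.1952, (cx,cy)=(0.3518,0.9361)
member 9 (4-6): L=2.6790, (cx,cy)=(1.0000,0.0000)
member 10 (5-6): L=4.1071, (cx,cy)=(0.2929,-0.9561)
solve A·x = −loads:
  F[0-1] = -1756.7965 N (compression)
  F[0-2] = -2187.2903 N (compression)
  F[1-2] = +1275.5549 N (tension)
  F[1-3] = +1793.5018 N (tension)
  F[2-3] = -1294.6972 N (compression)
  F[2-4] = -1339.8368 N (compression)
  F[3-4] = +1381.6280 N (tension)
  F[3-5] = +879.1710 N (tension)
  F[4-5] = -1391.3123 N (compression)
  F[4-6] = -389.0745 N (compression)
  F[5-6] = +1328.3295 N (tension)
  Rx@0 = +2841.3300 N
  Ry@0 = +1630.5110 N
  Ry@6 = -1270.0710 N

1328.329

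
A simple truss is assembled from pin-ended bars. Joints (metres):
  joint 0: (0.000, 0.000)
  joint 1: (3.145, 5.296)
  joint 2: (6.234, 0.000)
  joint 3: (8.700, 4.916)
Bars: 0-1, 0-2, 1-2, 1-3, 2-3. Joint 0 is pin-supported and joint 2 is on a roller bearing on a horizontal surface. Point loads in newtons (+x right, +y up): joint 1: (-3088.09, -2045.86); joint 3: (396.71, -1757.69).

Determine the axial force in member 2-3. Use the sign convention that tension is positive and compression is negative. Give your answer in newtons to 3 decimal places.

N=4 nodes, M=5 members, R=3 reactions → 2N=8, M+R=8
member 0 (0-1): L=6.1594, (cx,cy)=(0.5106,0.8598)
member 1 (0-2): L=6.2340, (cx,cy)=(1.0000,0.0000)
member 2 (1-2): L=6.1310, (cx,cy)=(0.5038,-0.8638)
member 3 (1-3): L=5.5680, (cx,cy)=(0.9977,-0.0682)
member 4 (2-3): L=5.4998, (cx,cy)=(0.4484,0.8938)
solve A·x = −loads:
  F[0-1] = -3057.6778 N (compression)
  F[0-2] = -1130.1335 N (compression)
  F[1-2] = +577.2601 N (tension)
  F[1-3] = +1238.8908 N (tension)
  F[2-3] = -1871.8455 N (compression)
  Rx@0 = +2691.3800 N
  Ry@0 = +2629.0498 N
  Ry@2 = +1174.5002 N

-1871.846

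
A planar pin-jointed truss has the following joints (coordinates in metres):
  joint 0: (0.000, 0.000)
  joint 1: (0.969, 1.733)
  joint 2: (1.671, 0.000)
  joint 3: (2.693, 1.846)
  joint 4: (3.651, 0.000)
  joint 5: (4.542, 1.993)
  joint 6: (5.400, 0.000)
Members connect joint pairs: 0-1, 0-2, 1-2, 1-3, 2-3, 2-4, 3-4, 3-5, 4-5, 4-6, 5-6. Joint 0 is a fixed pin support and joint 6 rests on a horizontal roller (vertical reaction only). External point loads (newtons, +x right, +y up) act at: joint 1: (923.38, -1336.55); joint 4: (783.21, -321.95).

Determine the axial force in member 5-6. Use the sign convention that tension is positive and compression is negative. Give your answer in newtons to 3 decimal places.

-820.737

N=7 nodes, M=11 members, R=3 reactions → 2N=14, M+R=14
member 0 (0-1): L=1.9855, (cx,cy)=(0.4880,0.8728)
member 1 (0-2): L=1.6710, (cx,cy)=(1.0000,0.0000)
member 2 (1-2): L=1.8698, (cx,cy)=(0.3754,-0.9268)
member 3 (1-3): L=1.7277, (cx,cy)=(0.9979,0.0654)
member 4 (2-3): L=2.1100, (cx,cy)=(0.4844,0.8749)
member 5 (2-4): L=1.9800, (cx,cy)=(1.0000,0.0000)
member 6 (3-4): L=2.0798, (cx,cy)=(0.4606,-0.8876)
member 7 (3-5): L=1.8548, (cx,cy)=(0.9969,0.0793)
member 8 (4-5): L=2.1831, (cx,cy)=(0.4081,0.9129)
member 9 (4-6): L=1.7490, (cx,cy)=(1.0000,0.0000)
member 10 (5-6): L=2.1698, (cx,cy)=(0.3954,-0.9185)
solve A·x = −loads:
  F[0-1] = -1036.4671 N (compression)
  F[0-2] = +2212.4231 N (tension)
  F[1-2] = -552.3918 N (compression)
  F[1-3] = -1224.4424 N (compression)
  F[2-3] = +585.2076 N (tension)
  F[2-4] = +1721.5826 N (tension)
  F[3-4] = -548.0324 N (compression)
  F[3-5] = -688.0990 N (compression)
  F[4-5] = +885.4873 N (tension)
  F[4-6] = +324.5363 N (tension)
  F[5-6] = -820.7369 N (compression)
  Rx@0 = -1706.5900 N
  Ry@0 = +904.6530 N
  Ry@6 = +753.8470 N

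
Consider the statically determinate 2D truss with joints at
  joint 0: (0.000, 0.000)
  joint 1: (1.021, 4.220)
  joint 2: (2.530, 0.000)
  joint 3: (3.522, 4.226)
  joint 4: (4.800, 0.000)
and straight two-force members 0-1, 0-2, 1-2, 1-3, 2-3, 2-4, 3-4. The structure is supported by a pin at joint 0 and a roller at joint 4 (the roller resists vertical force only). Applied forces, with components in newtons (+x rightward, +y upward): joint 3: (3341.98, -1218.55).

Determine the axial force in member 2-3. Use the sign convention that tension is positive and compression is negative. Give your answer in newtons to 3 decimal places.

2685.190

N=5 nodes, M=7 members, R=3 reactions → 2N=10, M+R=10
member 0 (0-1): L=4.3418, (cx,cy)=(0.2352,0.9720)
member 1 (0-2): L=2.5300, (cx,cy)=(1.0000,0.0000)
member 2 (1-2): L=4.4817, (cx,cy)=(0.3367,-0.9416)
member 3 (1-3): L=2.5010, (cx,cy)=(1.0000,0.0024)
member 4 (2-3): L=4.3409, (cx,cy)=(0.2285,0.9735)
member 5 (2-4): L=2.2700, (cx,cy)=(1.0000,0.0000)
member 6 (3-4): L=4.4150, (cx,cy)=(0.2895,-0.9572)
solve A·x = −loads:
  F[0-1] = +2693.4275 N (tension)
  F[0-2] = +2708.5981 N (tension)
  F[1-2] = -2776.2367 N (compression)
  F[1-3] = +1568.1561 N (tension)
  F[2-3] = +2685.1897 N (tension)
  F[2-4] = +1160.1935 N (tension)
  F[3-4] = -4008.0378 N (compression)
  Rx@0 = -3341.9800 N
  Ry@0 = -2617.8960 N
  Ry@4 = +3836.4460 N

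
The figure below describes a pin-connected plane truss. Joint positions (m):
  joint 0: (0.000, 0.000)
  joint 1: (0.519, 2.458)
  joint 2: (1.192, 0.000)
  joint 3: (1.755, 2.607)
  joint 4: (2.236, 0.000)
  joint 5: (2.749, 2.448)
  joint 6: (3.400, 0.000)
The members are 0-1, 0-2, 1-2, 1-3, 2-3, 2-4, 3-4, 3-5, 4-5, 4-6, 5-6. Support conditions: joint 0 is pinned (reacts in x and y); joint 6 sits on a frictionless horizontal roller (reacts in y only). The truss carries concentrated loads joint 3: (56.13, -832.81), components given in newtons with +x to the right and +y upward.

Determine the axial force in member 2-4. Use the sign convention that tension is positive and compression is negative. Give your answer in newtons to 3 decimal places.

N=7 nodes, M=11 members, R=3 reactions → 2N=14, M+R=14
member 0 (0-1): L=2.5122, (cx,cy)=(0.2066,0.9784)
member 1 (0-2): L=1.1920, (cx,cy)=(1.0000,0.0000)
member 2 (1-2): L=2.5485, (cx,cy)=(0.2641,-0.9645)
member 3 (1-3): L=1.2449, (cx,cy)=(0.9928,0.1197)
member 4 (2-3): L=2.6671, (cx,cy)=(0.2111,0.9775)
member 5 (2-4): L=1.0440, (cx,cy)=(1.0000,0.0000)
member 6 (3-4): L=2.6510, (cx,cy)=(0.1814,-0.9834)
member 7 (3-5): L=1.0066, (cx,cy)=(0.9874,-0.1580)
member 8 (4-5): L=2.5012, (cx,cy)=(0.2051,0.9787)
member 9 (4-6): L=1.1640, (cx,cy)=(1.0000,0.0000)
member 10 (5-6): L=2.5331, (cx,cy)=(0.2570,-0.9664)
solve A·x = −loads:
  F[0-1] = -367.8297 N (compression)
  F[0-2] = +132.1208 N (tension)
  F[1-2] = +352.0238 N (tension)
  F[1-3] = -170.1765 N (compression)
  F[2-3] = -347.3543 N (compression)
  F[2-4] = +298.4066 N (tension)
  F[3-4] = -445.5070 N (compression)
  F[3-5] = -220.3393 N (compression)
  F[4-5] = +447.6289 N (tension)
  F[4-6] = +125.7630 N (tension)
  F[5-6] = -489.3520 N (compression)
  Rx@0 = -56.1300 N
  Ry@0 = +359.8946 N
  Ry@6 = +472.9154 N

298.407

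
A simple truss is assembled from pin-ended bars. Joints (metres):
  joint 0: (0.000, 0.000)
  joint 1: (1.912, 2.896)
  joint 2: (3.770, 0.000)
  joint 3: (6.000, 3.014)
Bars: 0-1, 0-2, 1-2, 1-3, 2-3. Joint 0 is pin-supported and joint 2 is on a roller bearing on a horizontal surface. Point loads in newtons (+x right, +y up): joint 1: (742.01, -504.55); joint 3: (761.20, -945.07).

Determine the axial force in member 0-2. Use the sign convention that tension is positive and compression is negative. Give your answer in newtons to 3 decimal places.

N=4 nodes, M=5 members, R=3 reactions → 2N=8, M+R=8
member 0 (0-1): L=3.4702, (cx,cy)=(0.5510,0.8345)
member 1 (0-2): L=3.7700, (cx,cy)=(1.0000,0.0000)
member 2 (1-2): L=3.4408, (cx,cy)=(0.5400,-0.8417)
member 3 (1-3): L=4.0897, (cx,cy)=(0.9996,0.0289)
member 4 (2-3): L=3.7493, (cx,cy)=(0.5948,0.8039)
solve A·x = −loads:
  F[0-1] = +1784.1349 N (tension)
  F[0-2] = +520.2040 N (tension)
  F[1-2] = -2317.2751 N (compression)
  F[1-3] = +1492.9312 N (tension)
  F[2-3] = -1229.2082 N (compression)
  Rx@0 = -1503.2100 N
  Ry@0 = -1488.9045 N
  Ry@2 = +2938.5245 N

520.204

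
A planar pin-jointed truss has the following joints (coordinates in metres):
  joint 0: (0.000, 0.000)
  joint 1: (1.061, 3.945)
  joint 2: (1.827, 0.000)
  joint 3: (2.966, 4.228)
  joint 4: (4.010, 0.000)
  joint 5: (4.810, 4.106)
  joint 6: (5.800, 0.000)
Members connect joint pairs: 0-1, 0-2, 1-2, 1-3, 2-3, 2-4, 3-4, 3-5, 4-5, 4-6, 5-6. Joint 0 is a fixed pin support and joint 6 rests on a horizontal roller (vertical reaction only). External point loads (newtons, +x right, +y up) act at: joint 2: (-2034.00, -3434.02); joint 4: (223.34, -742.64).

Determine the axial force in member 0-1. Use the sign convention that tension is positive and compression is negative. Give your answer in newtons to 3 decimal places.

N=7 nodes, M=11 members, R=3 reactions → 2N=14, M+R=14
member 0 (0-1): L=4.0852, (cx,cy)=(0.2597,0.9657)
member 1 (0-2): L=1.8270, (cx,cy)=(1.0000,0.0000)
member 2 (1-2): L=4.0187, (cx,cy)=(0.1906,-0.9817)
member 3 (1-3): L=1.9259, (cx,cy)=(0.9891,0.1469)
member 4 (2-3): L=4.3787, (cx,cy)=(0.2601,0.9656)
member 5 (2-4): L=2.1830, (cx,cy)=(1.0000,0.0000)
member 6 (3-4): L=4.3550, (cx,cy)=(0.2397,-0.9708)
member 7 (3-5): L=1.8480, (cx,cy)=(0.9978,-0.0660)
member 8 (4-5): L=4.1832, (cx,cy)=(0.1912,0.9815)
member 9 (4-6): L=1.7900, (cx,cy)=(1.0000,0.0000)
member 10 (5-6): L=4.2237, (cx,cy)=(0.2344,-0.9721)
solve A·x = −loads:
  F[0-1] = -2673.2317 N (compression)
  F[0-2] = -1116.3712 N (compression)
  F[1-2] = +2453.8618 N (tension)
  F[1-3] = -1174.7714 N (compression)
  F[2-3] = +1061.6954 N (tension)
  F[2-4] = +1109.1900 N (tension)
  F[3-4] = -831.3405 N (compression)
  F[3-5] = -688.0577 N (compression)
  F[4-5] = +1578.8804 N (tension)
  F[4-6] = +384.6105 N (tension)
  F[5-6] = -1640.8741 N (compression)
  Rx@0 = +1810.6600 N
  Ry@0 = +2581.4978 N
  Ry@6 = +1595.1622 N

-2673.232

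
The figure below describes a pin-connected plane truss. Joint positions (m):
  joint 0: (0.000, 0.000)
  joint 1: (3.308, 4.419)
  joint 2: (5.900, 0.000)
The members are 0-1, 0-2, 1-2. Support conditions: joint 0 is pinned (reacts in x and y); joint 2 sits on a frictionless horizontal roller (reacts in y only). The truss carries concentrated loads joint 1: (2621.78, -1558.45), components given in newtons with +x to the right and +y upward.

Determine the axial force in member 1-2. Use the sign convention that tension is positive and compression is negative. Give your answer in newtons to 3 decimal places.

N=3 nodes, M=3 members, R=3 reactions → 2N=6, M+R=6
member 0 (0-1): L=5.5200, (cx,cy)=(0.5993,0.8005)
member 1 (0-2): L=5.9000, (cx,cy)=(1.0000,0.0000)
member 2 (1-2): L=5.1231, (cx,cy)=(0.5059,-0.8626)
solve A·x = −loads:
  F[0-1] = +1597.6745 N (tension)
  F[0-2] = +1664.3334 N (tension)
  F[1-2] = -3289.5547 N (compression)
  Rx@0 = -2621.7800 N
  Ry@0 = -1279.0074 N
  Ry@2 = +2837.4574 N

-3289.555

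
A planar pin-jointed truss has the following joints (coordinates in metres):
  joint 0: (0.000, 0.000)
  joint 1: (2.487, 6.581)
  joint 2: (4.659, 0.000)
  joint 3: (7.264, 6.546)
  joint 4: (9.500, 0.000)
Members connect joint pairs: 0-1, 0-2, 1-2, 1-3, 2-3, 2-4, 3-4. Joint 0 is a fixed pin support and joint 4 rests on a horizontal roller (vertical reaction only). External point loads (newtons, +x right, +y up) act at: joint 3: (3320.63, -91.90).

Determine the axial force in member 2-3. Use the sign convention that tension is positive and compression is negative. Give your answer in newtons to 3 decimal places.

2452.015

N=5 nodes, M=7 members, R=3 reactions → 2N=10, M+R=10
member 0 (0-1): L=7.0352, (cx,cy)=(0.3535,0.9354)
member 1 (0-2): L=4.6590, (cx,cy)=(1.0000,0.0000)
member 2 (1-2): L=6.9302, (cx,cy)=(0.3134,-0.9496)
member 3 (1-3): L=4.7771, (cx,cy)=(1.0000,-0.0073)
member 4 (2-3): L=7.0453, (cx,cy)=(0.3698,0.9291)
member 5 (2-4): L=4.8410, (cx,cy)=(1.0000,0.0000)
member 6 (3-4): L=6.9174, (cx,cy)=(0.3232,-0.9463)
solve A·x = −loads:
  F[0-1] = +2422.8993 N (tension)
  F[0-2] = +2464.1215 N (tension)
  F[1-2] = -2399.1176 N (compression)
  F[1-3] = +1608.4653 N (tension)
  F[2-3] = +2452.0146 N (tension)
  F[2-4] = +805.5743 N (tension)
  F[3-4] = -2492.1486 N (compression)
  Rx@0 = -3320.6300 N
  Ry@0 = -2266.4585 N
  Ry@4 = +2358.3585 N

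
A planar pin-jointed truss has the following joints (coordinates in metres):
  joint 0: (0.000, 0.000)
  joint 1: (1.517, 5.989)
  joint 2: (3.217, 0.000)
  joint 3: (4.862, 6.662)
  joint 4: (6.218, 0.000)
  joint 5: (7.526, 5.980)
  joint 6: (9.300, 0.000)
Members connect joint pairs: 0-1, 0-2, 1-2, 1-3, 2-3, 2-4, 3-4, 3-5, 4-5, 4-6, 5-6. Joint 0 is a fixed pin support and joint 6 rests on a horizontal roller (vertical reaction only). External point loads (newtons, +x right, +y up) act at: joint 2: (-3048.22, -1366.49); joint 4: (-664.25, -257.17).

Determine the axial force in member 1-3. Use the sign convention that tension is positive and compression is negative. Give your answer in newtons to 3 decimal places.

N=7 nodes, M=11 members, R=3 reactions → 2N=14, M+R=14
member 0 (0-1): L=6.1781, (cx,cy)=(0.2455,0.9694)
member 1 (0-2): L=3.2170, (cx,cy)=(1.0000,0.0000)
member 2 (1-2): L=6.2256, (cx,cy)=(0.2731,-0.9620)
member 3 (1-3): L=3.4120, (cx,cy)=(0.9804,0.1972)
member 4 (2-3): L=6.8621, (cx,cy)=(0.2397,0.9708)
member 5 (2-4): L=3.0010, (cx,cy)=(1.0000,0.0000)
member 6 (3-4): L=6.7986, (cx,cy)=(0.1995,-0.9799)
member 7 (3-5): L=2.7499, (cx,cy)=(0.9688,-0.2480)
member 8 (4-5): L=6.1214, (cx,cy)=(0.2137,0.9769)
member 9 (4-6): L=3.0820, (cx,cy)=(1.0000,0.0000)
member 10 (5-6): L=6.2376, (cx,cy)=(0.2844,-0.9587)
solve A·x = −loads:
  F[0-1] = -1009.9464 N (compression)
  F[0-2] = -3464.4846 N (compression)
  F[1-2] = +913.6611 N (tension)
  F[1-3] = -507.4441 N (compression)
  F[2-3] = +502.1957 N (tension)
  F[2-4] = -287.1626 N (compression)
  F[3-4] = -313.2120 N (compression)
  F[3-5] = -324.7626 N (compression)
  F[4-5] = +577.4248 N (tension)
  F[4-6] = +191.2338 N (tension)
  F[5-6] = -672.3997 N (compression)
  Rx@0 = +3712.4700 N
  Ry@0 = +979.0276 N
  Ry@6 = +644.6324 N

-507.444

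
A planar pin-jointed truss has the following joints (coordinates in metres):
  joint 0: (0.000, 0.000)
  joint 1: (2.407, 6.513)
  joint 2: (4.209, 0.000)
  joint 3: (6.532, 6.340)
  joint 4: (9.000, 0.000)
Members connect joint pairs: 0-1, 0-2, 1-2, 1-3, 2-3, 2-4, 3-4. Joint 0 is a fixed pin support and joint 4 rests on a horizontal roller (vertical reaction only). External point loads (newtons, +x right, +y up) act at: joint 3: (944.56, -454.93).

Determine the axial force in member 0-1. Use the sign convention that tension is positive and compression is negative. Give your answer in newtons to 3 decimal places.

N=5 nodes, M=7 members, R=3 reactions → 2N=10, M+R=10
member 0 (0-1): L=6.9435, (cx,cy)=(0.3467,0.9380)
member 1 (0-2): L=4.2090, (cx,cy)=(1.0000,0.0000)
member 2 (1-2): L=6.7577, (cx,cy)=(0.2667,-0.9638)
member 3 (1-3): L=4.1286, (cx,cy)=(0.9991,-0.0419)
member 4 (2-3): L=6.7522, (cx,cy)=(0.3440,0.9390)
member 5 (2-4): L=4.7910, (cx,cy)=(1.0000,0.0000)
member 6 (3-4): L=6.8034, (cx,cy)=(0.3628,-0.9319)
solve A·x = −loads:
  F[0-1] = +576.3773 N (tension)
  F[0-2] = +744.7571 N (tension)
  F[1-2] = -576.3316 N (compression)
  F[1-3] = +353.7977 N (tension)
  F[2-3] = +591.5752 N (tension)
  F[2-4] = +387.5492 N (tension)
  F[3-4] = -1068.3400 N (compression)
  Rx@0 = -944.5600 N
  Ry@0 = -540.6381 N
  Ry@4 = +995.5681 N

576.377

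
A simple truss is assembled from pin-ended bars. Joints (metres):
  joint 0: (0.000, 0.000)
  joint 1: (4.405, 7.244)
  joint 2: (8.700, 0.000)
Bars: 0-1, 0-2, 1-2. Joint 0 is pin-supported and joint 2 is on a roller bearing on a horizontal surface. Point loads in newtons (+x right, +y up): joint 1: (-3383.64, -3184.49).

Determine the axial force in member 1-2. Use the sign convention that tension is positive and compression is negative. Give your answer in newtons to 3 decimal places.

N=3 nodes, M=3 members, R=3 reactions → 2N=6, M+R=6
member 0 (0-1): L=8.4782, (cx,cy)=(0.5196,0.8544)
member 1 (0-2): L=8.7000, (cx,cy)=(1.0000,0.0000)
member 2 (1-2): L=8.4216, (cx,cy)=(0.5100,-0.8602)
solve A·x = −loads:
  F[0-1] = -5137.3281 N (compression)
  F[0-2] = -714.4437 N (compression)
  F[1-2] = +1400.8675 N (tension)
  Rx@0 = +3383.6400 N
  Ry@0 = +4389.4796 N
  Ry@2 = -1204.9896 N

1400.868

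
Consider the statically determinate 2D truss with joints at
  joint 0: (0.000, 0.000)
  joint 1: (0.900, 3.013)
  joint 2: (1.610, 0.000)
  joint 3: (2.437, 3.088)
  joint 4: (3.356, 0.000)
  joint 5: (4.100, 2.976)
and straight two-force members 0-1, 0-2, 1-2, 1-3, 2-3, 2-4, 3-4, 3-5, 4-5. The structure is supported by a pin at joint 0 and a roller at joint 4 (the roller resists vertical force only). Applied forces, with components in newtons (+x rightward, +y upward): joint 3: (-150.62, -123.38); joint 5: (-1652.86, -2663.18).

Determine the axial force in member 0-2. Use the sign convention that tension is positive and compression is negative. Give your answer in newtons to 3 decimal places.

-1490.533

N=6 nodes, M=9 members, R=3 reactions → 2N=12, M+R=12
member 0 (0-1): L=3.1445, (cx,cy)=(0.2862,0.9582)
member 1 (0-2): L=1.6100, (cx,cy)=(1.0000,0.0000)
member 2 (1-2): L=3.0955, (cx,cy)=(0.2294,-0.9733)
member 3 (1-3): L=1.5388, (cx,cy)=(0.9988,0.0487)
member 4 (2-3): L=3.1968, (cx,cy)=(0.2587,0.9660)
member 5 (2-4): L=1.7460, (cx,cy)=(1.0000,0.0000)
member 6 (3-4): L=3.2218, (cx,cy)=(0.2852,-0.9585)
member 7 (3-5): L=1.6668, (cx,cy)=(0.9977,-0.0672)
member 8 (4-5): L=3.0676, (cx,cy)=(0.2425,0.9701)
solve A·x = −loads:
  F[0-1] = -1093.4187 N (compression)
  F[0-2] = -1490.5328 N (compression)
  F[1-2] = +1048.6261 N (tension)
  F[1-3] = -554.1222 N (compression)
  F[2-3] = -1056.6395 N (compression)
  F[2-4] = -976.6696 N (compression)
  F[3-4] = +1032.5709 N (tension)
  F[3-5] = -972.9199 N (compression)
  F[4-5] = -2812.5314 N (compression)
  Rx@0 = +1803.4800 N
  Ry@0 = +1047.6777 N
  Ry@4 = +1738.8823 N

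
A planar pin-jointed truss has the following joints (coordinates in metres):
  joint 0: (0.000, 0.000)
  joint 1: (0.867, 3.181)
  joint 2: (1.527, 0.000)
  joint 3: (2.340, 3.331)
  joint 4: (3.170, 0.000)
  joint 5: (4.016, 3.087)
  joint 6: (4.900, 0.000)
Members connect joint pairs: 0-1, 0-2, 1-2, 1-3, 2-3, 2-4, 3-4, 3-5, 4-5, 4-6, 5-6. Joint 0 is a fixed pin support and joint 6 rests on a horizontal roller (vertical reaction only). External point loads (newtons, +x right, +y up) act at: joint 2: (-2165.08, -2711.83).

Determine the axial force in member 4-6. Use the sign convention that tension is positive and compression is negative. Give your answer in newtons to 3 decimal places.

N=7 nodes, M=11 members, R=3 reactions → 2N=14, M+R=14
member 0 (0-1): L=3.2970, (cx,cy)=(0.2630,0.9648)
member 1 (0-2): L=1.5270, (cx,cy)=(1.0000,0.0000)
member 2 (1-2): L=3.2487, (cx,cy)=(0.2032,-0.9791)
member 3 (1-3): L=1.4806, (cx,cy)=(0.9949,0.1013)
member 4 (2-3): L=3.4288, (cx,cy)=(0.2371,0.9715)
member 5 (2-4): L=1.6430, (cx,cy)=(1.0000,0.0000)
member 6 (3-4): L=3.4329, (cx,cy)=(0.2418,-0.9703)
member 7 (3-5): L=1.6937, (cx,cy)=(0.9896,-0.1441)
member 8 (4-5): L=3.2008, (cx,cy)=(0.2643,0.9644)
member 9 (4-6): L=1.7300, (cx,cy)=(1.0000,0.0000)
member 10 (5-6): L=3.2111, (cx,cy)=(0.2753,-0.9614)
solve A·x = −loads:
  F[0-1] = -1934.8300 N (compression)
  F[0-2] = -1656.2905 N (compression)
  F[1-2] = +1815.2242 N (tension)
  F[1-3] = -882.1002 N (compression)
  F[2-3] = +961.8901 N (tension)
  F[2-4] = +649.4874 N (tension)
  F[3-4] = -802.6034 N (compression)
  F[3-5] = -460.2338 N (compression)
  F[4-5] = +807.5068 N (tension)
  F[4-6] = +242.0032 N (tension)
  F[5-6] = -879.0624 N (compression)
  Rx@0 = +2165.0800 N
  Ry@0 = +1866.7352 N
  Ry@6 = +845.0948 N

242.003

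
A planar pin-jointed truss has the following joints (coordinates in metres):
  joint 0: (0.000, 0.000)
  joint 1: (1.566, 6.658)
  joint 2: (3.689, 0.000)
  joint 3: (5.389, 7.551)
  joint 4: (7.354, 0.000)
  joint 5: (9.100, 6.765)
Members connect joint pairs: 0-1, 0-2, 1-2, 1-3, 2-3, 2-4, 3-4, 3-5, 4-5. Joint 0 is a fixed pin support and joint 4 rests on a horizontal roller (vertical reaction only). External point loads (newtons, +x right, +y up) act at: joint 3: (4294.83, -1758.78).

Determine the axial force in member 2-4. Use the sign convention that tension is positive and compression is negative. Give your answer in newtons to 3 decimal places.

1482.978

N=6 nodes, M=9 members, R=3 reactions → 2N=12, M+R=12
member 0 (0-1): L=6.8397, (cx,cy)=(0.2290,0.9734)
member 1 (0-2): L=3.6890, (cx,cy)=(1.0000,0.0000)
member 2 (1-2): L=6.9883, (cx,cy)=(0.3038,-0.9527)
member 3 (1-3): L=3.9259, (cx,cy)=(0.9738,0.2275)
member 4 (2-3): L=7.7400, (cx,cy)=(0.2196,0.9756)
member 5 (2-4): L=3.6650, (cx,cy)=(1.0000,0.0000)
member 6 (3-4): L=7.8025, (cx,cy)=(0.2518,-0.9678)
member 7 (3-5): L=3.7933, (cx,cy)=(0.9783,-0.2072)
member 8 (4-5): L=6.9867, (cx,cy)=(0.2499,0.9683)
solve A·x = −loads:
  F[0-1] = +4047.4468 N (tension)
  F[0-2] = +3368.1353 N (tension)
  F[1-2] = -3637.2662 N (compression)
  F[1-3] = +2086.3658 N (tension)
  F[2-3] = +3552.0979 N (tension)
  F[2-4] = +1482.9782 N (tension)
  F[3-4] = -5888.5092 N (compression)
  F[3-5] = +0.0000 N (tension)
  F[4-5] = -0.0000 N (compression)
  Rx@0 = -4294.8300 N
  Ry@0 = -3939.9318 N
  Ry@4 = +5698.7118 N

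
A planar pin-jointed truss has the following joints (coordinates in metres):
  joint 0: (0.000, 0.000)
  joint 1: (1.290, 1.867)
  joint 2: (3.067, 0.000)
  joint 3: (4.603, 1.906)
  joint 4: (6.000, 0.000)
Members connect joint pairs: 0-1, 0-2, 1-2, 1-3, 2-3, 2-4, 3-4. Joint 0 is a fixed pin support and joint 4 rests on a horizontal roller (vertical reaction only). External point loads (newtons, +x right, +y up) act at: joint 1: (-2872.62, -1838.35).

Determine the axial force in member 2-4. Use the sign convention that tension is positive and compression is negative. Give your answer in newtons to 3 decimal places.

-365.462

N=5 nodes, M=7 members, R=3 reactions → 2N=10, M+R=10
member 0 (0-1): L=2.2693, (cx,cy)=(0.5685,0.8227)
member 1 (0-2): L=3.0670, (cx,cy)=(1.0000,0.0000)
member 2 (1-2): L=2.5775, (cx,cy)=(0.6894,-0.7244)
member 3 (1-3): L=3.3132, (cx,cy)=(0.9999,0.0118)
member 4 (2-3): L=2.4479, (cx,cy)=(0.6275,0.7786)
member 5 (2-4): L=2.9330, (cx,cy)=(1.0000,0.0000)
member 6 (3-4): L=2.3631, (cx,cy)=(0.5912,-0.8066)
solve A·x = −loads:
  F[0-1] = -2840.5552 N (compression)
  F[0-2] = -1257.8963 N (compression)
  F[1-2] = +700.9555 N (tension)
  F[1-3] = +774.6886 N (tension)
  F[2-3] = -652.0888 N (compression)
  F[2-4] = -365.4616 N (compression)
  F[3-4] = +618.2091 N (tension)
  Rx@0 = +2872.6200 N
  Ry@0 = +2336.9683 N
  Ry@4 = -498.6183 N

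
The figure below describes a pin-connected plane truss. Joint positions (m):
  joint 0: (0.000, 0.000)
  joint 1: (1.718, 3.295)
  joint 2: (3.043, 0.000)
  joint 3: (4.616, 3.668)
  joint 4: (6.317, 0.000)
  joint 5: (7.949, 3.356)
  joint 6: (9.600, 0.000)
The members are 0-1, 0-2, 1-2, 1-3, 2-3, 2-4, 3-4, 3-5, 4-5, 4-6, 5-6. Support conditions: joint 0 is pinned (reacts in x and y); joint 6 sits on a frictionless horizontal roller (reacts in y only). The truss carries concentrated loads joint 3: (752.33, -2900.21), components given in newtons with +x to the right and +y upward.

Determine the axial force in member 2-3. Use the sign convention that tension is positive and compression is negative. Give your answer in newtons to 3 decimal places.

N=7 nodes, M=11 members, R=3 reactions → 2N=14, M+R=14
member 0 (0-1): L=3.7160, (cx,cy)=(0.4623,0.8867)
member 1 (0-2): L=3.0430, (cx,cy)=(1.0000,0.0000)
member 2 (1-2): L=3.5514, (cx,cy)=(0.3731,-0.9278)
member 3 (1-3): L=2.9219, (cx,cy)=(0.9918,0.1277)
member 4 (2-3): L=3.9911, (cx,cy)=(0.3941,0.9191)
member 5 (2-4): L=3.2740, (cx,cy)=(1.0000,0.0000)
member 6 (3-4): L=4.0432, (cx,cy)=(0.4207,-0.9072)
member 7 (3-5): L=3.3476, (cx,cy)=(0.9956,-0.0932)
member 8 (4-5): L=3.7318, (cx,cy)=(0.4373,0.8993)
member 9 (4-6): L=3.2830, (cx,cy)=(1.0000,0.0000)
member 10 (5-6): L=3.7401, (cx,cy)=(0.4414,-0.8973)
solve A·x = −loads:
  F[0-1] = -1373.8880 N (compression)
  F[0-2] = +1387.5153 N (tension)
  F[1-2] = +1164.6517 N (tension)
  F[1-3] = -1078.5283 N (compression)
  F[2-3] = -1175.7287 N (compression)
  F[2-4] = +2285.4254 N (tension)
  F[3-4] = -1691.6412 N (compression)
  F[3-5] = -1580.6248 N (compression)
  F[4-5] = +1706.4909 N (tension)
  F[4-6] = +827.4533 N (tension)
  F[5-6] = -1874.4875 N (compression)
  Rx@0 = -752.3300 N
  Ry@0 = +1218.2396 N
  Ry@6 = +1681.9704 N

-1175.729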